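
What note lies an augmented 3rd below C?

Abb

A third below C lands on the letter A.
An augmented third spans 5 semitones, so C moves to pitch class 7. On the letter A that is Abb.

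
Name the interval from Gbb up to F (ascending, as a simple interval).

augmented seventh

Counting letters G–A–B–C–D–E–F gives a seventh.
Gbb→F = 12 semitones, 1 wider than the major seventh (11), so augmented.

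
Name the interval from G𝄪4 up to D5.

doubly diminished fifth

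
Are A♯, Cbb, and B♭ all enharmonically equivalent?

Yes

A# = pitch class 10 and Cbb = pitch class 10 and Bb = pitch class 10 — the same pitch class, so they are enharmonic equivalents.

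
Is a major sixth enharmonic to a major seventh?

A major sixth spans 9 semitones; a major seventh spans 11.
The spans differ, so they are not enharmonic equivalents.

No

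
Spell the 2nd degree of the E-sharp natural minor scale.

F##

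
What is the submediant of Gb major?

Degree 6 takes the letter 5 steps above G, which is E.
In major, degree 6 sits 9 semitones above the tonic. Gb + 9 semitones is pitch class 3, spelled on E as Eb.

Eb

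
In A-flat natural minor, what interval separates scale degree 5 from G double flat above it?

diminished third

Scale degree 5 of Ab natural minor is Eb.
Eb up to Gbb: letters E→G make it a third; 2 semitones makes it diminished.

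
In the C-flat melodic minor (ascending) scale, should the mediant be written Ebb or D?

Each scale degree takes a distinct letter name. Degree 3 of a scale on C must use the letter E.
Ebb and D are enharmonically the same pitch, but only Ebb uses the letter E, so it is the correct spelling here.

Ebb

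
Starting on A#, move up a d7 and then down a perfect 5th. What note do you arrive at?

C

A diminished seventh up from A# is G (letter G, 9 semitones up).
A perfect fifth down from G is C (letter C, 7 semitones down).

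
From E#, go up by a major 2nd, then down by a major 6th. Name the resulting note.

A#

A major second up from E# is F## (letter F, 2 semitones up).
A major sixth down from F## is A# (letter A, 9 semitones down).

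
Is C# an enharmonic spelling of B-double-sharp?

Yes

C# is pitch class 1; B## is pitch class 1.
All spellings map to pitch class 1, so they are enharmonically equivalent.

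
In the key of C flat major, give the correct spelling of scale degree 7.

Degree 7 takes the letter 6 steps above C, which is B.
In major, degree 7 sits 11 semitones above the tonic. Cb + 11 semitones is pitch class 10, spelled on B as Bb.

Bb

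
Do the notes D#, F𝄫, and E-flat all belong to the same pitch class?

Yes

D# = pitch class 3 and Fbb = pitch class 3 and Eb = pitch class 3 — the same pitch class, so they are enharmonic equivalents.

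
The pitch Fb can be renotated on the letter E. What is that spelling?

Fb is pitch class 4. The letter E alone is pitch class 4.
Pitch class 4 on E needs no accidental: E.

E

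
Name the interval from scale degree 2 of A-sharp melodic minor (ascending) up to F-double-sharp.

perfect fifth

Scale degree 2 of A# melodic minor (ascending) is B#.
B# up to F##: letters B→F make it a fifth; 7 semitones makes it perfect.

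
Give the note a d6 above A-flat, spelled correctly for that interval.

Fbb

A up a major sixth is F#, so the target letter is F.
From Ab, a diminished sixth is 7 semitones up: Fbb.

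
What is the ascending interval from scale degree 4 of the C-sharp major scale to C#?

Scale degree 4 of C# major is F#.
F# up to C#: letters F→C make it a fifth; 7 semitones makes it perfect.

perfect fifth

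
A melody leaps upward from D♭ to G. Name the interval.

The letter names run D→G, a span of 3 letter steps, so the interval is some kind of fourth.
Db to G is 6 semitones. A perfect fourth is 5, so 6 makes it augmented.

augmented fourth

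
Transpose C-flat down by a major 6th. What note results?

A sixth below C lands on the letter E.
A major sixth spans 9 semitones, so Cb moves to pitch class 2. On the letter E that is Ebb.

Ebb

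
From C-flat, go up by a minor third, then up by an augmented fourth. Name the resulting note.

Ab

A minor third up from Cb is Ebb (letter E, 3 semitones up).
An augmented fourth up from Ebb is Ab (letter A, 6 semitones up).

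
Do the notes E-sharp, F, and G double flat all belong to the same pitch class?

E# is pitch class 5; F is pitch class 5; Gbb is pitch class 5.
All spellings map to pitch class 5, so they are enharmonically equivalent.

Yes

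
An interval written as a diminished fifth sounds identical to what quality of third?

doubly augmented

A diminished fifth spans 6 semitones.
A third spanning 6 semitones is doubly augmented (the major third is 4).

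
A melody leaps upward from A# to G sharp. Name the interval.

The letter names run A→G, a span of 6 letter steps, so the interval is some kind of seventh.
A# to G# is 10 semitones. A major seventh is 11, so 10 makes it minor.

minor seventh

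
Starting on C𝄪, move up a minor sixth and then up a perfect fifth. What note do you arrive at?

E#

A minor sixth up from C## is A# (letter A, 8 semitones up).
A perfect fifth up from A# is E# (letter E, 7 semitones up).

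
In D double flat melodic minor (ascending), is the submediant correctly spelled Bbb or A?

Bbb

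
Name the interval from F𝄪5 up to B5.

Counting letters F–G–A–B gives a fourth.
F##→B = 4 semitones, 1 narrower than the perfect fourth (5), so diminished.

diminished fourth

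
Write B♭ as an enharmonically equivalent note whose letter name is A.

A#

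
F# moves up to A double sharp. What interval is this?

augmented third

The letter names run F→A, a span of 2 letter steps, so the interval is some kind of third.
F# to A## is 5 semitones. A major third is 4, so 5 makes it augmented.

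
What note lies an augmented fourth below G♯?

D

G down a perfect fourth is D, so the target letter is D.
From G#, an augmented fourth is 6 semitones down: D.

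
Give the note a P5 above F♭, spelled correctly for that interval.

Cb

F up a perfect fifth is C, so the target letter is C.
From Fb, a perfect fifth is 7 semitones up: Cb.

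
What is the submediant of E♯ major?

C##

Degree 6 takes the letter 5 steps above E, which is C.
In major, degree 6 sits 9 semitones above the tonic. E# + 9 semitones is pitch class 2, spelled on C as C##.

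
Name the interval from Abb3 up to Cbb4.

minor third

The letter names run A→C, a span of 2 letter steps, so the interval is some kind of third.
Abb to Cbb is 3 semitones. A major third is 4, so 3 makes it minor.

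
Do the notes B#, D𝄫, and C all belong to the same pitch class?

B# = pitch class 0 and Dbb = pitch class 0 and C = pitch class 0 — the same pitch class, so they are enharmonic equivalents.

Yes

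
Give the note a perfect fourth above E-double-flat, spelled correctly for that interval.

A fourth above E lands on the letter A.
A perfect fourth spans 5 semitones, so Ebb moves to pitch class 7. On the letter A that is Abb.

Abb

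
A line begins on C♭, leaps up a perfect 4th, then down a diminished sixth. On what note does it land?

A perfect fourth up from Cb is Fb (letter F, 5 semitones up).
A diminished sixth down from Fb is A (letter A, 7 semitones down).

A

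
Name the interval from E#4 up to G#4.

minor third

The letter names run E→G, a span of 2 letter steps, so the interval is some kind of third.
E# to G# is 3 semitones. A major third is 4, so 3 makes it minor.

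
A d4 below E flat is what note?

B

E down a perfect fourth is B, so the target letter is B.
From Eb, a diminished fourth is 4 semitones down: B.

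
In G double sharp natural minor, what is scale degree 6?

E#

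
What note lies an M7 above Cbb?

C up a major seventh is B, so the target letter is B.
From Cbb, a major seventh is 11 semitones up: Bbb.

Bbb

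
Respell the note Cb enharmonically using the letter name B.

Plain B sits at the same pitch as Cb, so on the letter B the same pitch needs a natural: B.

B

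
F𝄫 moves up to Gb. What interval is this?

Counting letters F–G gives a second.
Fbb→Gb = 3 semitones, 1 wider than the major second (2), so augmented.

augmented second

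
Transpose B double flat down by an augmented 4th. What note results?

Fbb

A fourth below B lands on the letter F.
An augmented fourth spans 6 semitones, so Bbb moves to pitch class 3. On the letter F that is Fbb.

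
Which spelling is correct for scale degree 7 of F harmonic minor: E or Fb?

Each scale degree takes a distinct letter name. Degree 7 of a scale on F must use the letter E.
E and Fb are enharmonically the same pitch, but only E uses the letter E, so it is the correct spelling here.

E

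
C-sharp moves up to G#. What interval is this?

Counting letters C–D–E–F–G gives a fifth.
C#→G# = 7 semitones, exactly the perfect fifth.

perfect fifth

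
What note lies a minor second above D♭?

Ebb

D up a major second is E, so the target letter is E.
From Db, a minor second is 1 semitone up: Ebb.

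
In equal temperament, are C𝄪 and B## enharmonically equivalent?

No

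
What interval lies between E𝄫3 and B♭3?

The letter names run E→B, a span of 4 letter steps, so the interval is some kind of fifth.
Ebb to Bb is 8 semitones. A perfect fifth is 7, so 8 makes it augmented.

augmented fifth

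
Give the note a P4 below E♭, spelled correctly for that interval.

Bb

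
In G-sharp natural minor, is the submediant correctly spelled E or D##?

Each scale degree takes a distinct letter name. Degree 6 of a scale on G must use the letter E.
E and D## are enharmonically the same pitch, but only E uses the letter E, so it is the correct spelling here.

E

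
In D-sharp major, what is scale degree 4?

The D# major scale runs D# E# F## G# A# B# C##.
Degree 4 is G#.

G#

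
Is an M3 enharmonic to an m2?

No

A major third spans 4 semitones; a minor second spans 1.
The spans differ, so they are not enharmonic equivalents.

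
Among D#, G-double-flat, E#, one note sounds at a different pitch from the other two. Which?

In 12-tone equal temperament, enharmonic equivalents share a pitch class. D# is pitch class 3; Gbb is pitch class 5; E# is pitch class 5.
Gbb and E# share pitch class 5, while D# is pitch class 3.

D#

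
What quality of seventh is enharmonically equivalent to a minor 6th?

A minor sixth spans 8 semitones.
A seventh spanning 8 semitones is doubly diminished (the major seventh is 11).

doubly diminished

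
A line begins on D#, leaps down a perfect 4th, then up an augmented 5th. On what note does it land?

E##

A perfect fourth down from D# is A# (letter A, 5 semitones down).
An augmented fifth up from A# is E## (letter E, 8 semitones up).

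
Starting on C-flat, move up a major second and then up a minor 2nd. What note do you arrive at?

Ebb

A major second up from Cb is Db (letter D, 2 semitones up).
A minor second up from Db is Ebb (letter E, 1 semitone up).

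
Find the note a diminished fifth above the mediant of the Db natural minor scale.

The mediant of Db natural minor is Fb.
A diminished fifth (6 semitones) above Fb lands on the letter C, giving Cbb.

Cbb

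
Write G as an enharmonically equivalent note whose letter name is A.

Abb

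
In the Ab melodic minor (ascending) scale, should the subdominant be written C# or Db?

Db

Each scale degree takes a distinct letter name. Degree 4 of a scale on A must use the letter D.
Db and C# are enharmonically the same pitch, but only Db uses the letter D, so it is the correct spelling here.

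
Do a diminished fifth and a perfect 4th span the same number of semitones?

A diminished fifth spans 6 semitones; a perfect fourth spans 5.
The spans differ, so they are not enharmonic equivalents.

No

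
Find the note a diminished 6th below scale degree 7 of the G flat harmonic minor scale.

Scale degree 7 of Gb harmonic minor is F.
A diminished sixth (7 semitones) below F lands on the letter A, giving A#.

A#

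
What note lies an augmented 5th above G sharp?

G up a perfect fifth is D, so the target letter is D.
From G#, an augmented fifth is 8 semitones up: D##.

D##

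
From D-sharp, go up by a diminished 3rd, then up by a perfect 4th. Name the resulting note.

Bb

A diminished third up from D# is F (letter F, 2 semitones up).
A perfect fourth up from F is Bb (letter B, 5 semitones up).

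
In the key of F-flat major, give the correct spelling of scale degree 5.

Cb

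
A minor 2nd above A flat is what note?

Bbb

A up a major second is B, so the target letter is B.
From Ab, a minor second is 1 semitone up: Bbb.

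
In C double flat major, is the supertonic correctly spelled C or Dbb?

Dbb

Each scale degree takes a distinct letter name. Degree 2 of a scale on C must use the letter D.
Dbb and C are enharmonically the same pitch, but only Dbb uses the letter D, so it is the correct spelling here.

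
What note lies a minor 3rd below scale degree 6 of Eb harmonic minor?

Ab

Scale degree 6 of Eb harmonic minor is Cb.
A minor third (3 semitones) below Cb lands on the letter A, giving Ab.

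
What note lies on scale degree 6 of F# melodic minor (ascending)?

The F# melodic minor (ascending) scale runs F# G# A B C# D# E#.
Degree 6 is D#.

D#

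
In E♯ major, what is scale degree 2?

Degree 2 takes the letter 1 step above E, which is F.
In major, degree 2 sits 2 semitones above the tonic. E# + 2 semitones is pitch class 7, spelled on F as F##.

F##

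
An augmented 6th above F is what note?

A sixth above F lands on the letter D.
An augmented sixth spans 10 semitones, so F moves to pitch class 3. On the letter D that is D#.

D#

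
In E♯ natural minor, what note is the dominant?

B#

Degree 5 takes the letter 4 steps above E, which is B.
In natural minor, degree 5 sits 7 semitones above the tonic. E# + 7 semitones is pitch class 0, spelled on B as B#.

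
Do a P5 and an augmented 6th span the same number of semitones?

A perfect fifth spans 7 semitones; an augmented sixth spans 10.
The spans differ, so they are not enharmonic equivalents.

No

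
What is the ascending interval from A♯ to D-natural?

diminished fourth

The letter names run A→D, a span of 3 letter steps, so the interval is some kind of fourth.
A# to D is 4 semitones. A perfect fourth is 5, so 4 makes it diminished.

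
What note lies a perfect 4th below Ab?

A fourth below A lands on the letter E.
A perfect fourth spans 5 semitones, so Ab moves to pitch class 3. On the letter E that is Eb.

Eb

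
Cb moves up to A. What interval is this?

The letter names run C→A, a span of 5 letter steps, so the interval is some kind of sixth.
Cb to A is 10 semitones. A major sixth is 9, so 10 makes it augmented.

augmented sixth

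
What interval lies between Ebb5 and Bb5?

The letter names run E→B, a span of 4 letter steps, so the interval is some kind of fifth.
Ebb to Bb is 8 semitones. A perfect fifth is 7, so 8 makes it augmented.

augmented fifth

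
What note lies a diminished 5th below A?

D#

A fifth below A lands on the letter D.
A diminished fifth spans 6 semitones, so A moves to pitch class 3. On the letter D that is D#.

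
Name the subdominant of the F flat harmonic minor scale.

Bbb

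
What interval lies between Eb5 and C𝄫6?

diminished sixth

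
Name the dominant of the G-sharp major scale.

Degree 5 takes the letter 4 steps above G, which is D.
In major, degree 5 sits 7 semitones above the tonic. G# + 7 semitones is pitch class 3, spelled on D as D#.

D#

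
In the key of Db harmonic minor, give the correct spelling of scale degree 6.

Bbb

The Db harmonic minor scale runs Db Eb Fb Gb Ab Bbb C.
Degree 6 is Bbb.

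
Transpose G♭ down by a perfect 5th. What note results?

Cb

G down a perfect fifth is C, so the target letter is C.
From Gb, a perfect fifth is 7 semitones down: Cb.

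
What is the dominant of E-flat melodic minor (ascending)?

The Eb melodic minor (ascending) scale runs Eb F Gb Ab Bb C D.
Degree 5 is Bb.

Bb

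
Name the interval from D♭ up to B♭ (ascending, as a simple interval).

major sixth

Counting letters D–E–F–G–A–B gives a sixth.
Db→Bb = 9 semitones, exactly the major sixth.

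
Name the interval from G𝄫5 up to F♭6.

The letter names run G→F, a span of 6 letter steps, so the interval is some kind of seventh.
Gbb to Fb is 11 semitones. A major seventh is 11, so 11 makes it major.

major seventh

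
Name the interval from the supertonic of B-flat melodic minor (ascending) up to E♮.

major third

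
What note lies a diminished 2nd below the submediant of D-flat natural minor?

A

The submediant of Db natural minor is Bbb.
A diminished second (0 semitones) below Bbb lands on the letter A, giving A.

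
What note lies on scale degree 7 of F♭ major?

The Fb major scale runs Fb Gb Ab Bbb Cb Db Eb.
Degree 7 is Eb.

Eb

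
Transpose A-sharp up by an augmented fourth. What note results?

A up a perfect fourth is D, so the target letter is D.
From A#, an augmented fourth is 6 semitones up: D##.

D##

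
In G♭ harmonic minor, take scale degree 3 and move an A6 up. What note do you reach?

G

Scale degree 3 of Gb harmonic minor is Bbb.
An augmented sixth (10 semitones) above Bbb lands on the letter G, giving G.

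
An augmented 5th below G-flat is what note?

G down a perfect fifth is C, so the target letter is C.
From Gb, an augmented fifth is 8 semitones down: Cbb.

Cbb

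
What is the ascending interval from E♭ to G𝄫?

The letter names run E→G, a span of 2 letter steps, so the interval is some kind of third.
Eb to Gbb is 2 semitones. A major third is 4, so 2 makes it diminished.

diminished third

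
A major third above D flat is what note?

F

A third above D lands on the letter F.
A major third spans 4 semitones, so Db moves to pitch class 5. On the letter F that is F.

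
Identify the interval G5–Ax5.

doubly augmented second

The letter names run G→A, a span of 1 letter step, so the interval is some kind of second.
G to A## is 4 semitones. A major second is 2, so 4 makes it doubly augmented.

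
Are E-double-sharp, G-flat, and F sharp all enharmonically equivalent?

E## is pitch class 6; Gb is pitch class 6; F# is pitch class 6.
All spellings map to pitch class 6, so they are enharmonically equivalent.

Yes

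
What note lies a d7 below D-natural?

E#

D down a major seventh is Eb, so the target letter is E.
From D, a diminished seventh is 9 semitones down: E#.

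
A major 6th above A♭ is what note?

A up a major sixth is F#, so the target letter is F.
From Ab, a major sixth is 9 semitones up: F.

F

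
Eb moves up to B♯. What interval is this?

doubly augmented fifth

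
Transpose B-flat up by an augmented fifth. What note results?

F#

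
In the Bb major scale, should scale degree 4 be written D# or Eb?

Each scale degree takes a distinct letter name. Degree 4 of a scale on B must use the letter E.
Eb and D# are enharmonically the same pitch, but only Eb uses the letter E, so it is the correct spelling here.

Eb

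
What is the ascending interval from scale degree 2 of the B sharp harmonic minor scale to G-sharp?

diminished fifth

Scale degree 2 of B# harmonic minor is C##.
C## up to G#: letters C→G make it a fifth; 6 semitones makes it diminished.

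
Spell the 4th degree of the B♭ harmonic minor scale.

Degree 4 takes the letter 3 steps above B, which is E.
In harmonic minor, degree 4 sits 5 semitones above the tonic. Bb + 5 semitones is pitch class 3, spelled on E as Eb.

Eb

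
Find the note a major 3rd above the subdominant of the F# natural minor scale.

D#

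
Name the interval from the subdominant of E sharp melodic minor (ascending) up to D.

The subdominant of E# melodic minor (ascending) is A#.
A# up to D: letters A→D make it a fourth; 4 semitones makes it diminished.

diminished fourth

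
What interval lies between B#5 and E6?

diminished fourth

Counting letters B–C–D–E gives a fourth.
B#→E = 4 semitones, 1 narrower than the perfect fourth (5), so diminished.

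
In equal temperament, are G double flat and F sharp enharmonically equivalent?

Two spellings are enharmonically equivalent only if they share a pitch class.
Here Gbb → 5, F# → 6; 5 ≠ 6, so they are not.

No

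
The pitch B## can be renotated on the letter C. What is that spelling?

C#

Plain C sits 1 semitone below B##, so on the letter C the same pitch needs a sharp: C#.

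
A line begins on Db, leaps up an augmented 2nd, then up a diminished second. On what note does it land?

Fb

An augmented second up from Db is E (letter E, 3 semitones up).
A diminished second up from E is Fb (letter F, 0 semitones up).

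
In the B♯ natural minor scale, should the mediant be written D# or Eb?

D#

Each scale degree takes a distinct letter name. Degree 3 of a scale on B must use the letter D.
D# and Eb are enharmonically the same pitch, but only D# uses the letter D, so it is the correct spelling here.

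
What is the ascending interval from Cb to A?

Counting letters C–D–E–F–G–A gives a sixth.
Cb→A = 10 semitones, 1 wider than the major sixth (9), so augmented.

augmented sixth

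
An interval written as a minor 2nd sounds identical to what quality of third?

A minor second spans 1 semitone.
A third spanning 1 semitone is doubly diminished (the major third is 4).

doubly diminished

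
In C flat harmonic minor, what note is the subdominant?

Fb

The Cb harmonic minor scale runs Cb Db Ebb Fb Gb Abb Bb.
Degree 4 is Fb.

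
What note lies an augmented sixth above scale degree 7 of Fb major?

C#

Scale degree 7 of Fb major is Eb.
An augmented sixth (10 semitones) above Eb lands on the letter C, giving C#.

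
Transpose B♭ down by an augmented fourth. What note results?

Fb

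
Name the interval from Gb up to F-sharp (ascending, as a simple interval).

The letter names run G→F, a span of 6 letter steps, so the interval is some kind of seventh.
Gb to F# is 12 semitones. A major seventh is 11, so 12 makes it augmented.

augmented seventh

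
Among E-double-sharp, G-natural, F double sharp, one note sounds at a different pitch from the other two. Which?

E##

In 12-tone equal temperament, enharmonic equivalents share a pitch class. E## is pitch class 6; G is pitch class 7; F## is pitch class 7.
G and F## share pitch class 7, while E## is pitch class 6.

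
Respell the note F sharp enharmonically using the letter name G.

Gb

Plain G sits 1 semitone above F#, so on the letter G the same pitch needs a flat: Gb.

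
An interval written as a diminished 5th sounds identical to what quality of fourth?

augmented

A diminished fifth spans 6 semitones.
A fourth spanning 6 semitones is augmented (the perfect fourth is 5).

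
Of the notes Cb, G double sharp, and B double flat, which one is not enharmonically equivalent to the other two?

In 12-tone equal temperament, enharmonic equivalents share a pitch class. Cb is pitch class 11; G## is pitch class 9; Bbb is pitch class 9.
G## and Bbb share pitch class 9, while Cb is pitch class 11.

Cb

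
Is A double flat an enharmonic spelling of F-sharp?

Abb is pitch class 7; F# is pitch class 6.
The pitch classes differ (7 vs. 6), so they are not enharmonic equivalents.

No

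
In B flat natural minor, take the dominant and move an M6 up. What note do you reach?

The dominant of Bb natural minor is F.
A major sixth (9 semitones) above F lands on the letter D, giving D.

D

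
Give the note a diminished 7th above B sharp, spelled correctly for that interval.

A seventh above B lands on the letter A.
A diminished seventh spans 9 semitones, so B# moves to pitch class 9. On the letter A that is A.

A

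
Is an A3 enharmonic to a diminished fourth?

No

An augmented third spans 5 semitones; a diminished fourth spans 4.
The spans differ, so they are not enharmonic equivalents.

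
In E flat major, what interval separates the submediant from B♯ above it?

augmented seventh

The submediant of Eb major is C.
C up to B#: letters C→B make it a seventh; 12 semitones makes it augmented.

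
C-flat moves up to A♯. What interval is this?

Counting letters C–D–E–F–G–A gives a sixth.
Cb→A# = 11 semitones, 2 wider than the major sixth (9), so doubly augmented.

doubly augmented sixth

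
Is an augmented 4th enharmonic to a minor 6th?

No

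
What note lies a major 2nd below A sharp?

A down a major second is G, so the target letter is G.
From A#, a major second is 2 semitones down: G#.

G#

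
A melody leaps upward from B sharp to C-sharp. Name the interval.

The letter names run B→C, a span of 1 letter step, so the interval is some kind of second.
B# to C# is 1 semitone. A major second is 2, so 1 makes it minor.

minor second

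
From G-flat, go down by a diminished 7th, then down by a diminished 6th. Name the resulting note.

C##

A diminished seventh down from Gb is A (letter A, 9 semitones down).
A diminished sixth down from A is C## (letter C, 7 semitones down).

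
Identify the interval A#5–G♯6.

minor seventh

Counting letters A–B–C–D–E–F–G gives a seventh.
A#→G# = 10 semitones, 1 narrower than the major seventh (11), so minor.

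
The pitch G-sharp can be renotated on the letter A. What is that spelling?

Ab

G# is pitch class 8. The letter A alone is pitch class 9.
To reach pitch class 8 from A requires an offset of -1 semitone, i.e. flat: Ab.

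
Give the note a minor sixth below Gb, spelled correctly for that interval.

Bb

A sixth below G lands on the letter B.
A minor sixth spans 8 semitones, so Gb moves to pitch class 10. On the letter B that is Bb.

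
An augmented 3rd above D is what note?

F##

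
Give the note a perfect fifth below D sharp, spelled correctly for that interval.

D down a perfect fifth is G, so the target letter is G.
From D#, a perfect fifth is 7 semitones down: G#.

G#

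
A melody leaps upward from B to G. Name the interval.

Counting letters B–C–D–E–F–G gives a sixth.
B→G = 8 semitones, 1 narrower than the major sixth (9), so minor.

minor sixth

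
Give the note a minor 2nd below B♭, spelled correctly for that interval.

B down a major second is A, so the target letter is A.
From Bb, a minor second is 1 semitone down: A.

A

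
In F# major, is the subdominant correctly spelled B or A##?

B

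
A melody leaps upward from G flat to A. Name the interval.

Counting letters G–A gives a second.
Gb→A = 3 semitones, 1 wider than the major second (2), so augmented.

augmented second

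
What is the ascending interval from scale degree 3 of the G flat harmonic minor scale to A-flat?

major seventh

Scale degree 3 of Gb harmonic minor is Bbb.
Bbb up to Ab: letters B→A make it a seventh; 11 semitones makes it major.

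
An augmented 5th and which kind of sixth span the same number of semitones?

An augmented fifth spans 8 semitones.
A sixth spanning 8 semitones is minor (the major sixth is 9).

minor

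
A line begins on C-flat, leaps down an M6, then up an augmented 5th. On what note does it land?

A major sixth down from Cb is Ebb (letter E, 9 semitones down).
An augmented fifth up from Ebb is Bb (letter B, 8 semitones up).

Bb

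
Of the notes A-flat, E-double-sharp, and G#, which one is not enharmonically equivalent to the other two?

In 12-tone equal temperament, enharmonic equivalents share a pitch class. Ab is pitch class 8; E## is pitch class 6; G# is pitch class 8.
Ab and G# share pitch class 8, while E## is pitch class 6.

E##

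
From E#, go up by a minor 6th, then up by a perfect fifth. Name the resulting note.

G#

A minor sixth up from E# is C# (letter C, 8 semitones up).
A perfect fifth up from C# is G# (letter G, 7 semitones up).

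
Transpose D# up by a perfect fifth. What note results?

A#

D up a perfect fifth is A, so the target letter is A.
From D#, a perfect fifth is 7 semitones up: A#.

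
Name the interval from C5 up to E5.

major third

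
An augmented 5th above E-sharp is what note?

A fifth above E lands on the letter B.
An augmented fifth spans 8 semitones, so E# moves to pitch class 1. On the letter B that is B##.

B##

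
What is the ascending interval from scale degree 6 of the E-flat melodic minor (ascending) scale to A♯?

Scale degree 6 of Eb melodic minor (ascending) is C.
C up to A#: letters C→A make it a sixth; 10 semitones makes it augmented.

augmented sixth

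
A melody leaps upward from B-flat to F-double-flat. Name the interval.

The letter names run B→F, a span of 4 letter steps, so the interval is some kind of fifth.
Bb to Fbb is 5 semitones. A perfect fifth is 7, so 5 makes it doubly diminished.

doubly diminished fifth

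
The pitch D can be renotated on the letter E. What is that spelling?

D is pitch class 2. The letter E alone is pitch class 4.
To reach pitch class 2 from E requires an offset of -2 semitones, i.e. double flat: Ebb.

Ebb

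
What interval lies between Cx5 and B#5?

minor seventh

The letter names run C→B, a span of 6 letter steps, so the interval is some kind of seventh.
C## to B# is 10 semitones. A major seventh is 11, so 10 makes it minor.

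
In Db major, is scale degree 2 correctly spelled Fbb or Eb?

Eb

Each scale degree takes a distinct letter name. Degree 2 of a scale on D must use the letter E.
Eb and Fbb are enharmonically the same pitch, but only Eb uses the letter E, so it is the correct spelling here.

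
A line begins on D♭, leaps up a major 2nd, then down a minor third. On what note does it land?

A major second up from Db is Eb (letter E, 2 semitones up).
A minor third down from Eb is C (letter C, 3 semitones down).

C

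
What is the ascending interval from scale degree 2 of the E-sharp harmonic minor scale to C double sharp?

perfect fifth

Scale degree 2 of E# harmonic minor is F##.
F## up to C##: letters F→C make it a fifth; 7 semitones makes it perfect.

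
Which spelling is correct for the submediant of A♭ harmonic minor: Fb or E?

Each scale degree takes a distinct letter name. Degree 6 of a scale on A must use the letter F.
Fb and E are enharmonically the same pitch, but only Fb uses the letter F, so it is the correct spelling here.

Fb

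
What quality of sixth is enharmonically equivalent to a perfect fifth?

diminished

A perfect fifth spans 7 semitones.
A sixth spanning 7 semitones is diminished (the major sixth is 9).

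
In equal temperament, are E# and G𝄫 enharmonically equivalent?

Yes

E# = pitch class 5 and Gbb = pitch class 5 — the same pitch class, so they are enharmonic equivalents.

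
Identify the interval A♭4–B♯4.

doubly augmented second

Counting letters A–B gives a second.
Ab→B# = 4 semitones, 2 wider than the major second (2), so doubly augmented.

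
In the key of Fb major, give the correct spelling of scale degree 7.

The Fb major scale runs Fb Gb Ab Bbb Cb Db Eb.
Degree 7 is Eb.

Eb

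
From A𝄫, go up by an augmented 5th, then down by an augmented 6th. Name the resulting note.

Gbb

An augmented fifth up from Abb is Eb (letter E, 8 semitones up).
An augmented sixth down from Eb is Gbb (letter G, 10 semitones down).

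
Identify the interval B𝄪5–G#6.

Counting letters B–C–D–E–F–G gives a sixth.
B##→G# = 7 semitones, 2 narrower than the major sixth (9), so diminished.

diminished sixth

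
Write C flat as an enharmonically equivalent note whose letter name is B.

Cb is pitch class 11. The letter B alone is pitch class 11.
Pitch class 11 on B needs no accidental: B.

B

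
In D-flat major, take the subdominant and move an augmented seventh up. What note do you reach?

The subdominant of Db major is Gb.
An augmented seventh (12 semitones) above Gb lands on the letter F, giving F#.

F#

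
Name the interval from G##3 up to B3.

diminished third

Counting letters G–A–B gives a third.
G##→B = 2 semitones, 2 narrower than the major third (4), so diminished.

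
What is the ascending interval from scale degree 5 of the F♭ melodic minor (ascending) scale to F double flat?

Scale degree 5 of Fb melodic minor (ascending) is Cb.
Cb up to Fbb: letters C→F make it a fourth; 4 semitones makes it diminished.

diminished fourth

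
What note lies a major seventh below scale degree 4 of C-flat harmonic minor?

Scale degree 4 of Cb harmonic minor is Fb.
A major seventh (11 semitones) below Fb lands on the letter G, giving Gbb.

Gbb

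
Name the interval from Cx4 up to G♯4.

Counting letters C–D–E–F–G gives a fifth.
C##→G# = 6 semitones, 1 narrower than the perfect fifth (7), so diminished.

diminished fifth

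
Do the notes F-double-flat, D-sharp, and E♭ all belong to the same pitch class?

Yes

Fbb = pitch class 3 and D# = pitch class 3 and Eb = pitch class 3 — the same pitch class, so they are enharmonic equivalents.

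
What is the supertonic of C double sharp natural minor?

D##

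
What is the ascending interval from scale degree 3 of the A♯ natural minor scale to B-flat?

diminished seventh

Scale degree 3 of A# natural minor is C#.
C# up to Bb: letters C→B make it a seventh; 9 semitones makes it diminished.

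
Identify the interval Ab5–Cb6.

The letter names run A→C, a span of 2 letter steps, so the interval is some kind of third.
Ab to Cb is 3 semitones. A major third is 4, so 3 makes it minor.

minor third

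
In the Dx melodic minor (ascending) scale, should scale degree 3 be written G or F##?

F##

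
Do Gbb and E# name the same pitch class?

Gbb = pitch class 5 and E# = pitch class 5 — the same pitch class, so they are enharmonic equivalents.

Yes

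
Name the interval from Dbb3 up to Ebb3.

major second

Counting letters D–E gives a second.
Dbb→Ebb = 2 semitones, exactly the major second.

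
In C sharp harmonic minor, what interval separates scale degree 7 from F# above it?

Scale degree 7 of C# harmonic minor is B#.
B# up to F#: letters B→F make it a fifth; 6 semitones makes it diminished.

diminished fifth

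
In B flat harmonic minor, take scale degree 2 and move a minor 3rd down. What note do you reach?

A

Scale degree 2 of Bb harmonic minor is C.
A minor third (3 semitones) below C lands on the letter A, giving A.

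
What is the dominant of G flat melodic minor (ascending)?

Db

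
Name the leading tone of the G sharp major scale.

F##

The G# major scale runs G# A# B# C# D# E# F##.
Degree 7 is F##.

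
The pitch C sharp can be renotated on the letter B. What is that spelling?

B##

Plain B sits 2 semitones below C#, so on the letter B the same pitch needs a double sharp: B##.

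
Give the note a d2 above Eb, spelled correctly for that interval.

A second above E lands on the letter F.
A diminished second spans 0 semitones, so Eb moves to pitch class 3. On the letter F that is Fbb.

Fbb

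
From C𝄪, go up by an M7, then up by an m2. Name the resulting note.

C##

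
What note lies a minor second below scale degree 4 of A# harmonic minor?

Scale degree 4 of A# harmonic minor is D#.
A minor second (1 semitone) below D# lands on the letter C, giving C##.

C##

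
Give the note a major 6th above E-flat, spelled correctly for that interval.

C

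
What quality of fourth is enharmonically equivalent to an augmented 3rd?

perfect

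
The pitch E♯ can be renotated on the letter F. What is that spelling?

F

E# is pitch class 5. The letter F alone is pitch class 5.
Pitch class 5 on F needs no accidental: F.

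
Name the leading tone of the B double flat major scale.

The Bbb major scale runs Bbb Cb Db Ebb Fb Gb Ab.
Degree 7 is Ab.

Ab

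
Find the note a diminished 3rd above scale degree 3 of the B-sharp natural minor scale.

Scale degree 3 of B# natural minor is D#.
A diminished third (2 semitones) above D# lands on the letter F, giving F.

F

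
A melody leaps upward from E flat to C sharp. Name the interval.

augmented sixth

The letter names run E→C, a span of 5 letter steps, so the interval is some kind of sixth.
Eb to C# is 10 semitones. A major sixth is 9, so 10 makes it augmented.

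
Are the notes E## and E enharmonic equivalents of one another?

No

E## is pitch class 6; E is pitch class 4.
The pitch classes differ (6 vs. 4), so they are not enharmonic equivalents.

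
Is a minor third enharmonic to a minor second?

No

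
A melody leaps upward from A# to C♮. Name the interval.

The letter names run A→C, a span of 2 letter steps, so the interval is some kind of third.
A# to C is 2 semitones. A major third is 4, so 2 makes it diminished.

diminished third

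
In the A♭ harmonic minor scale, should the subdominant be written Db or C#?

Each scale degree takes a distinct letter name. Degree 4 of a scale on A must use the letter D.
Db and C# are enharmonically the same pitch, but only Db uses the letter D, so it is the correct spelling here.

Db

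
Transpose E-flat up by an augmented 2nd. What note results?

F#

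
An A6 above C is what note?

A sixth above C lands on the letter A.
An augmented sixth spans 10 semitones, so C moves to pitch class 10. On the letter A that is A#.

A#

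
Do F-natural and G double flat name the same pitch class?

F is pitch class 5; Gbb is pitch class 5.
All spellings map to pitch class 5, so they are enharmonically equivalent.

Yes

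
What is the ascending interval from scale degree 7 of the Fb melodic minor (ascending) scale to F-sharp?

Scale degree 7 of Fb melodic minor (ascending) is Eb.
Eb up to F#: letters E→F make it a second; 3 semitones makes it augmented.

augmented second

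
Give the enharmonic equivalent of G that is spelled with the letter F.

F##

G is pitch class 7. The letter F alone is pitch class 5.
To reach pitch class 7 from F requires an offset of +2 semitones, i.e. double sharp: F##.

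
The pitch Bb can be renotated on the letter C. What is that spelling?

Cbb

Plain C sits 2 semitones above Bb, so on the letter C the same pitch needs a double flat: Cbb.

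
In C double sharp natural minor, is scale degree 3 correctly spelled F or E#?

Each scale degree takes a distinct letter name. Degree 3 of a scale on C must use the letter E.
E# and F are enharmonically the same pitch, but only E# uses the letter E, so it is the correct spelling here.

E#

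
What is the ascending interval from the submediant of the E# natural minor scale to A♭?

The submediant of E# natural minor is C#.
C# up to Ab: letters C→A make it a sixth; 7 semitones makes it diminished.

diminished sixth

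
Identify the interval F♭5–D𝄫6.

The letter names run F→D, a span of 5 letter steps, so the interval is some kind of sixth.
Fb to Dbb is 8 semitones. A major sixth is 9, so 8 makes it minor.

minor sixth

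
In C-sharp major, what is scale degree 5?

G#

Degree 5 takes the letter 4 steps above C, which is G.
In major, degree 5 sits 7 semitones above the tonic. C# + 7 semitones is pitch class 8, spelled on G as G#.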